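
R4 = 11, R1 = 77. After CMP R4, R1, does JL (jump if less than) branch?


Trace:
  R4 = 11, R1 = 77
  CMP R4, R1  → compares 11 vs 77
  JL checks: is 11 less than 77?
  11 < 77, so condition is true
Branch taken: Yes

Yes


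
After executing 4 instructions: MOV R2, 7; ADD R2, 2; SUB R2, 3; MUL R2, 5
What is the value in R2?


Register state trace:
  MOV R2, 7  → R2 = 7
  ADD R2, 2  → R2 = 7 + 2 = 9
  SUB R2, 3  → R2 = 9 - 3 = 6
  MUL R2, 5  → R2 = 6 * 5 = 30
Final: R2 = 30

30


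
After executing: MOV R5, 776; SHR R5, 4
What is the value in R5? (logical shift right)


Register state trace:
  MOV R5, 776  → R5 = 776
  SHR R5, 4  → R5 = 776 >> 4 = 776 // 2^4 = 48
Final: R5 = 48

48


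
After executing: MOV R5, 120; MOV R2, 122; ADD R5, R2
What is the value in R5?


Register state trace:
  MOV R5, 120  → R5 = 120
  MOV R2, 122  → R2 = 122
  ADD R5, R2  → R5 = 120 + 122 = 242
Final: R5 = 242

242


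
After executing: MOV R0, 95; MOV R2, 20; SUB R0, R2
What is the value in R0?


Register state trace:
  MOV R0, 95  → R0 = 95
  MOV R2, 20  → R2 = 20
  SUB R0, R2  → R0 = 95 - 20 = 75
Final: R0 = 75

75


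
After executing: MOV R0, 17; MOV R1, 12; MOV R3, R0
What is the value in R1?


Register state trace:
  MOV R0, 17  → R0 = 17
  MOV R1, 12  → R1 = 12
  MOV R3, R0  → R3 = 17
Final: R1 = 12

12


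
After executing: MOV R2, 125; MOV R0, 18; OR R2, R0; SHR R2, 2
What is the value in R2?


Register state trace:
  MOV R2, 125  → R2 = 125 (0b01111101)
  MOV R0, 18  → R0 = 18 (0b00010010)
  OR R2, R0  → R2 = 125 OR 18 = 127 (0b01111111)
  SHR R2, 2  → R2 = 127 >> 2 = 31
Final: R2 = 31

31


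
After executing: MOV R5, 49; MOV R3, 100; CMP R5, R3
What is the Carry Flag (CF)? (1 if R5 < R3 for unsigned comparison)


Register state trace:
  MOV R5, 49  → R5 = 49
  MOV R3, 100  → R3 = 100
  CMP R5, R3  → unsigned 49 - 100: borrow occurs
  49 < 100, so CF = 1
CF = 1

1


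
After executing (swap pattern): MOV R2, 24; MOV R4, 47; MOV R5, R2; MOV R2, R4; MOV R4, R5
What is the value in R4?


Register state trace (swap pattern):
  MOV R2, 24  → R2 = 24
  MOV R4, 47  → R4 = 47
  MOV R5, R2  → R5 = 24  (save R2)
  MOV R2, R4  → R2 = 47  (R2 gets R4's value)
  MOV R4, R5  → R4 = 24  (R4 gets saved value)
Final: R4 = 24

24


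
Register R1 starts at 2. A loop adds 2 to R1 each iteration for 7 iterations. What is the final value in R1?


Starting value: R1 = 2
  Iter 1: R1 = 2 + 2 = 4
  Iter 2: R1 = 4 + 2 = 6
  Iter 3: R1 = 6 + 2 = 8
  Iter 4: R1 = 8 + 2 = 10
  Iter 5: R1 = 10 + 2 = 12
  Iter 6: R1 = 12 + 2 = 14
  Iter 7: R1 = 14 + 2 = 16
Final: R1 = 16

16


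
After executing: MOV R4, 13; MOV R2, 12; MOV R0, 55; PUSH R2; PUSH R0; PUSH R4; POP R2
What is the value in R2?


Stack trace (top is rightmost):
  MOV R4, 13  → R4 = 13
  MOV R2, 12  → R2 = 12
  MOV R0, 55  → R0 = 55
  PUSH R2  → stack: [12]
  PUSH R0  → stack: [12, 55]
  PUSH R4  → stack: [12, 55, 13]
  POP R2  → R2 = 13, stack: [12, 55]
Final: R2 = 13

13


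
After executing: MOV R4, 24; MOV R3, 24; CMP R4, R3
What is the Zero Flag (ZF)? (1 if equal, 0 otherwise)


Register state trace:
  MOV R4, 24  → R4 = 24
  MOV R3, 24  → R3 = 24
  CMP R4, R3  → computes 24 - 24 = 0
  Result is zero, so values are equal
ZF = 1

1


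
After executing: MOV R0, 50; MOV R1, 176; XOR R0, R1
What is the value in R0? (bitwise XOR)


Register state trace:
  MOV R0, 50  → R0 = 50 (0b00110010)
  MOV R1, 176  → R1 = 176 (0b10110000)
  XOR R0, R1  → R0 = 50 XOR 176 = 130 (0b10000010)
Final: R0 = 130

130


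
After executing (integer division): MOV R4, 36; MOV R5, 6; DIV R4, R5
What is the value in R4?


Register state trace:
  MOV R4, 36  → R4 = 36
  MOV R5, 6  → R5 = 6
  DIV R4, R5  → R4 = 36 // 6 = 6
Final: R4 = 6

6


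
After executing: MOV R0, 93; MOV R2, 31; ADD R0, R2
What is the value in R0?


Register state trace:
  MOV R0, 93  → R0 = 93
  MOV R2, 31  → R2 = 31
  ADD R0, R2  → R0 = 93 + 31 = 124
Final: R0 = 124

124


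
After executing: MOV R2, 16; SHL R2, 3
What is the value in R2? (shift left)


Register state trace:
  MOV R2, 16  → R2 = 16
  SHL R2, 3  → R2 = 16 << 3 = 16 * 2^3 = 128
Final: R2 = 128

128


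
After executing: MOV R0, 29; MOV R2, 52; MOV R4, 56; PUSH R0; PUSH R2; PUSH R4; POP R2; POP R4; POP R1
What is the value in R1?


Stack trace (top is rightmost):
  MOV R0, 29  → R0 = 29
  MOV R2, 52  → R2 = 52
  MOV R4, 56  → R4 = 56
  PUSH R0  → stack: [29]
  PUSH R2  → stack: [29, 52]
  PUSH R4  → stack: [29, 52, 56]
  POP R2  → R2 = 56, stack: [29, 52]
  POP R4  → R4 = 52, stack: [29]
  POP R1  → R1 = 29, stack: []
Final: R1 = 29

29


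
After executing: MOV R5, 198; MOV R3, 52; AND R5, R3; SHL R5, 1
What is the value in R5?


Register state trace:
  MOV R5, 198  → R5 = 198 (0b11000110)
  MOV R3, 52  → R3 = 52 (0b00110100)
  AND R5, R3  → R5 = 198 AND 52 = 4 (0b00000100)
  SHL R5, 1  → R5 = 4 << 1 = 8
Final: R5 = 8

8


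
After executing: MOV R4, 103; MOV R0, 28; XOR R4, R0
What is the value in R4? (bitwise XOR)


Register state trace:
  MOV R4, 103  → R4 = 103 (0b01100111)
  MOV R0, 28  → R0 = 28 (0b00011100)
  XOR R4, R0  → R4 = 103 XOR 28 = 123 (0b01111011)
Final: R4 = 123

123


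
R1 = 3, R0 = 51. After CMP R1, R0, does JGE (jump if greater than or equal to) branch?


Trace:
  R1 = 3, R0 = 51
  CMP R1, R0  → compares 3 vs 51
  JGE checks: is 3 greater than or equal to 51?
  3 < 51, so condition is false
Branch taken: No

No


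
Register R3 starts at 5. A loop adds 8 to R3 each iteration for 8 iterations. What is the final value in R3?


Starting value: R3 = 5
  Iter 1: R3 = 5 + 8 = 13
  Iter 2: R3 = 13 + 8 = 21
  Iter 3: R3 = 21 + 8 = 29
  Iter 4: R3 = 29 + 8 = 37
  Iter 5: R3 = 37 + 8 = 45
  Iter 6: R3 = 45 + 8 = 53
  Iter 7: R3 = 53 + 8 = 61
  Iter 8: R3 = 61 + 8 = 69
Final: R3 = 69

69


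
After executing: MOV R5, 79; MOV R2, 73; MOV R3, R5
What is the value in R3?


Register state trace:
  MOV R5, 79  → R5 = 79
  MOV R2, 73  → R2 = 73
  MOV R3, R5  → R3 = 79
Final: R3 = 79

79


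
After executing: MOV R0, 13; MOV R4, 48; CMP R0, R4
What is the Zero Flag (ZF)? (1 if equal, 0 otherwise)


Register state trace:
  MOV R0, 13  → R0 = 13
  MOV R4, 48  → R4 = 48
  CMP R0, R4  → computes 13 - 48 = -35
  Result is nonzero, so values are not equal
ZF = 0

0


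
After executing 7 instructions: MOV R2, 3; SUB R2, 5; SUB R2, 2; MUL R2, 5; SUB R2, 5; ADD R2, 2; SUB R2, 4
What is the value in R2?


Register state trace:
  MOV R2, 3  → R2 = 3
  SUB R2, 5  → R2 = 3 - 5 = -2
  SUB R2, 2  → R2 = -2 - 2 = -4
  MUL R2, 5  → R2 = -4 * 5 = -20
  SUB R2, 5  → R2 = -20 - 5 = -25
  ADD R2, 2  → R2 = -25 + 2 = -23
  SUB R2, 4  → R2 = -23 - 4 = -27
Final: R2 = -27

-27


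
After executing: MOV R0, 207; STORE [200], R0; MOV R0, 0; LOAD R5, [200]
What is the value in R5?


Register and memory trace:
  MOV R0, 207  → R0 = 207
  STORE [200], R0  → mem[200] = 207
  MOV R0, 0  → R0 = 0
  LOAD R5, [200]  → R5 = mem[200] = 207
Final: R5 = 207

207


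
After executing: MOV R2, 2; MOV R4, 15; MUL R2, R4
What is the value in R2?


Register state trace:
  MOV R2, 2  → R2 = 2
  MOV R4, 15  → R4 = 15
  MUL R2, R4  → R2 = 2 * 15 = 30
Final: R2 = 30

30


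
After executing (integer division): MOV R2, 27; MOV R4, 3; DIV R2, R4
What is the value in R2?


Register state trace:
  MOV R2, 27  → R2 = 27
  MOV R4, 3  → R4 = 3
  DIV R2, R4  → R2 = 27 // 3 = 9
Final: R2 = 9

9


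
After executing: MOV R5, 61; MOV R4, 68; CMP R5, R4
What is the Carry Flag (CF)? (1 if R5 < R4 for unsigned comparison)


Register state trace:
  MOV R5, 61  → R5 = 61
  MOV R4, 68  → R4 = 68
  CMP R5, R4  → unsigned 61 - 68: borrow occurs
  61 < 68, so CF = 1
CF = 1

1


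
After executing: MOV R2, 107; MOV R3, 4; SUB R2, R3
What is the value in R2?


Register state trace:
  MOV R2, 107  → R2 = 107
  MOV R3, 4  → R3 = 4
  SUB R2, R3  → R2 = 107 - 4 = 103
Final: R2 = 103

103


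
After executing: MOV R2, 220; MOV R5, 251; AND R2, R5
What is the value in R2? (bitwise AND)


Register state trace:
  MOV R2, 220  → R2 = 220 (0b11011100)
  MOV R5, 251  → R5 = 251 (0b11111011)
  AND R2, R5  → R2 = 220 AND 251 = 216 (0b11011000)
Final: R2 = 216

216


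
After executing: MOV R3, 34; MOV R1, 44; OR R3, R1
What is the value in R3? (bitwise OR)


Register state trace:
  MOV R3, 34  → R3 = 34 (0b00100010)
  MOV R1, 44  → R1 = 44 (0b00101100)
  OR R3, R1   → R3 = 34 OR 44 = 46 (0b00101110)
Final: R3 = 46

46


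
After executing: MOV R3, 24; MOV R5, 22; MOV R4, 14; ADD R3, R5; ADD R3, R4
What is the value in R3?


Register state trace:
  MOV R3, 24  → R3 = 24
  MOV R5, 22  → R5 = 22
  MOV R4, 14  → R4 = 14
  ADD R3, R5  → R3 = 24 + 22 = 46
  ADD R3, R4  → R3 = 46 + 14 = 60
Final: R3 = 60

60


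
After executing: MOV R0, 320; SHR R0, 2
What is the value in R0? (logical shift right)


Register state trace:
  MOV R0, 320  → R0 = 320
  SHR R0, 2  → R0 = 320 >> 2 = 320 // 2^2 = 80
Final: R0 = 80

80


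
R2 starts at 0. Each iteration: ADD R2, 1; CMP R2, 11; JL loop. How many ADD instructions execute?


Loop trace (R2 starts at 0, target 11, step 1):
  ADD #1: R2 = 0 + 1 = 1  → 1 < 11, loop
  ADD #2: R2 = 1 + 1 = 2  → 2 < 11, loop
  ADD #3: R2 = 2 + 1 = 3  → 3 < 11, loop
  ADD #4: R2 = 3 + 1 = 4  → 4 < 11, loop
  ADD #5: R2 = 4 + 1 = 5  → 5 < 11, loop
  ADD #6: R2 = 5 + 1 = 6  → 6 < 11, loop
  ADD #7: R2 = 6 + 1 = 7  → 7 < 11, loop
  ADD #8: R2 = 7 + 1 = 8  → 8 < 11, loop
  ADD #9: R2 = 8 + 1 = 9  → 9 < 11, loop
  ADD #10: R2 = 9 + 1 = 10  → 10 < 11, loop
  ADD #11: R2 = 10 + 1 = 11  → 11 >= 11, exit
Total ADD instructions: 11

11


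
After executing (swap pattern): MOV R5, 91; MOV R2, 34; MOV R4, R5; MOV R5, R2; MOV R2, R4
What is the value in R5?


Register state trace (swap pattern):
  MOV R5, 91  → R5 = 91
  MOV R2, 34  → R2 = 34
  MOV R4, R5  → R4 = 91  (save R5)
  MOV R5, R2  → R5 = 34  (R5 gets R2's value)
  MOV R2, R4  → R2 = 91  (R2 gets saved value)
Final: R5 = 34

34


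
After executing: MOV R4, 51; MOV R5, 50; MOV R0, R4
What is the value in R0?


Register state trace:
  MOV R4, 51  → R4 = 51
  MOV R5, 50  → R5 = 50
  MOV R0, R4  → R0 = 51
Final: R0 = 51

51


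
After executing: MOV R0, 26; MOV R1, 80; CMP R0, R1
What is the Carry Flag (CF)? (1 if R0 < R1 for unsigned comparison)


Register state trace:
  MOV R0, 26  → R0 = 26
  MOV R1, 80  → R1 = 80
  CMP R0, R1  → unsigned 26 - 80: borrow occurs
  26 < 80, so CF = 1
CF = 1

1


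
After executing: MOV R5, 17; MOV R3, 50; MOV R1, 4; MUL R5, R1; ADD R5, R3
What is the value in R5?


Register state trace:
  MOV R5, 17  → R5 = 17
  MOV R3, 50  → R3 = 50
  MOV R1, 4  → R1 = 4
  MUL R5, R1  → R5 = 17 * 4 = 68
  ADD R5, R3  → R5 = 68 + 50 = 118
Final: R5 = 118

118


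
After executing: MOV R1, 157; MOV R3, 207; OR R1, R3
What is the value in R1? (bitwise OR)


Register state trace:
  MOV R1, 157  → R1 = 157 (0b10011101)
  MOV R3, 207  → R3 = 207 (0b11001111)
  OR R1, R3   → R1 = 157 OR 207 = 223 (0b11011111)
Final: R1 = 223

223


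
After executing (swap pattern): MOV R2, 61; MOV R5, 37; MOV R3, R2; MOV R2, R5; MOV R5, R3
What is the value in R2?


Register state trace (swap pattern):
  MOV R2, 61  → R2 = 61
  MOV R5, 37  → R5 = 37
  MOV R3, R2  → R3 = 61  (save R2)
  MOV R2, R5  → R2 = 37  (R2 gets R5's value)
  MOV R5, R3  → R5 = 61  (R5 gets saved value)
Final: R2 = 37

37


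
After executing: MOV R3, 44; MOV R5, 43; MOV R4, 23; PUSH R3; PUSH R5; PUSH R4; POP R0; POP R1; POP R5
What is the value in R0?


Stack trace (top is rightmost):
  MOV R3, 44  → R3 = 44
  MOV R5, 43  → R5 = 43
  MOV R4, 23  → R4 = 23
  PUSH R3  → stack: [44]
  PUSH R5  → stack: [44, 43]
  PUSH R4  → stack: [44, 43, 23]
  POP R0  → R0 = 23, stack: [44, 43]
  POP R1  → R1 = 43, stack: [44]
  POP R5  → R5 = 44, stack: []
Final: R0 = 23

23


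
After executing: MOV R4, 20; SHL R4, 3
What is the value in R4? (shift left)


Register state trace:
  MOV R4, 20  → R4 = 20
  SHL R4, 3  → R4 = 20 << 3 = 20 * 2^3 = 160
Final: R4 = 160

160


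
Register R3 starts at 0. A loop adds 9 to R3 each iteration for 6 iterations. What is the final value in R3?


Starting value: R3 = 0
  Iter 1: R3 = 0 + 9 = 9
  Iter 2: R3 = 9 + 9 = 18
  Iter 3: R3 = 18 + 9 = 27
  Iter 4: R3 = 27 + 9 = 36
  Iter 5: R3 = 36 + 9 = 45
  Iter 6: R3 = 45 + 9 = 54
Final: R3 = 54

54


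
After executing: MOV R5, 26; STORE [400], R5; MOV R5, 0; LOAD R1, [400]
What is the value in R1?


Register and memory trace:
  MOV R5, 26  → R5 = 26
  STORE [400], R5  → mem[400] = 26
  MOV R5, 0  → R5 = 0
  LOAD R1, [400]  → R1 = mem[400] = 26
Final: R1 = 26

26


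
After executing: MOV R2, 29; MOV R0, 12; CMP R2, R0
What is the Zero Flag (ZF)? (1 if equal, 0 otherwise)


Register state trace:
  MOV R2, 29  → R2 = 29
  MOV R0, 12  → R0 = 12
  CMP R2, R0  → computes 29 - 12 = 17
  Result is nonzero, so values are not equal
ZF = 0

0


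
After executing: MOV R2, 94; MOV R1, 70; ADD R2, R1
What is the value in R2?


Register state trace:
  MOV R2, 94  → R2 = 94
  MOV R1, 70  → R1 = 70
  ADD R2, R1  → R2 = 94 + 70 = 164
Final: R2 = 164

164


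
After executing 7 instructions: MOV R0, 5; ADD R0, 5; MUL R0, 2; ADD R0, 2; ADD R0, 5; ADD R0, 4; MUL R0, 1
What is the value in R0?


Register state trace:
  MOV R0, 5  → R0 = 5
  ADD R0, 5  → R0 = 5 + 5 = 10
  MUL R0, 2  → R0 = 10 * 2 = 20
  ADD R0, 2  → R0 = 20 + 2 = 22
  ADD R0, 5  → R0 = 22 + 5 = 27
  ADD R0, 4  → R0 = 27 + 4 = 31
  MUL R0, 1  → R0 = 31 * 1 = 31
Final: R0 = 31

31


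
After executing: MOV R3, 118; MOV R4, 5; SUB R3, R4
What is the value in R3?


Register state trace:
  MOV R3, 118  → R3 = 118
  MOV R4, 5  → R4 = 5
  SUB R3, R4  → R3 = 118 - 5 = 113
Final: R3 = 113

113


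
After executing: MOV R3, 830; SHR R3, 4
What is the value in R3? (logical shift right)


Register state trace:
  MOV R3, 830  → R3 = 830
  SHR R3, 4  → R3 = 830 >> 4 = 830 // 2^4 = 51
Final: R3 = 51

51


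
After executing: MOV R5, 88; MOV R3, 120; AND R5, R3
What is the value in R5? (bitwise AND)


Register state trace:
  MOV R5, 88  → R5 = 88 (0b01011000)
  MOV R3, 120  → R3 = 120 (0b01111000)
  AND R5, R3  → R5 = 88 AND 120 = 88 (0b01011000)
Final: R5 = 88

88


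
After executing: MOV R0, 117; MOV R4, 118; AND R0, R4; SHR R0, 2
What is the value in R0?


Register state trace:
  MOV R0, 117  → R0 = 117 (0b01110101)
  MOV R4, 118  → R4 = 118 (0b01110110)
  AND R0, R4  → R0 = 117 AND 118 = 116 (0b01110100)
  SHR R0, 2  → R0 = 116 >> 2 = 29
Final: R0 = 29

29


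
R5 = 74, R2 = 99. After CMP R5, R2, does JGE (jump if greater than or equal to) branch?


Trace:
  R5 = 74, R2 = 99
  CMP R5, R2  → compares 74 vs 99
  JGE checks: is 74 greater than or equal to 99?
  74 < 99, so condition is false
Branch taken: No

No


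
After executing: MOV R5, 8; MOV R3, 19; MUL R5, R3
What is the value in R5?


Register state trace:
  MOV R5, 8  → R5 = 8
  MOV R3, 19  → R3 = 19
  MUL R5, R3  → R5 = 8 * 19 = 152
Final: R5 = 152

152


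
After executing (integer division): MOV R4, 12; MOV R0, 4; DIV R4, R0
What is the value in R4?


Register state trace:
  MOV R4, 12  → R4 = 12
  MOV R0, 4  → R0 = 4
  DIV R4, R0  → R4 = 12 // 4 = 3
Final: R4 = 3

3


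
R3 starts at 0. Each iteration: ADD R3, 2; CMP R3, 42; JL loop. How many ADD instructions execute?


Loop trace (R3 starts at 0, target 42, step 2):
  ADD #1: R3 = 0 + 2 = 2  → 2 < 42, loop
  ADD #2: R3 = 2 + 2 = 4  → 4 < 42, loop
  ADD #3: R3 = 4 + 2 = 6  → 6 < 42, loop
  ADD #4: R3 = 6 + 2 = 8  → 8 < 42, loop
  ADD #5: R3 = 8 + 2 = 10  → 10 < 42, loop
  ADD #6: R3 = 10 + 2 = 12  → 12 < 42, loop
  ADD #7: R3 = 12 + 2 = 14  → 14 < 42, loop
  ADD #8: R3 = 14 + 2 = 16  → 16 < 42, loop
  ADD #9: R3 = 16 + 2 = 18  → 18 < 42, loop
  ADD #10: R3 = 18 + 2 = 20  → 20 < 42, loop
  ADD #11: R3 = 20 + 2 = 22  → 22 < 42, loop
  ADD #12: R3 = 22 + 2 = 24  → 24 < 42, loop
  ADD #13: R3 = 24 + 2 = 26  → 26 < 42, loop
  ADD #14: R3 = 26 + 2 = 28  → 28 < 42, loop
  ADD #15: R3 = 28 + 2 = 30  → 30 < 42, loop
  ADD #16: R3 = 30 + 2 = 32  → 32 < 42, loop
  ADD #17: R3 = 32 + 2 = 34  → 34 < 42, loop
  ADD #18: R3 = 34 + 2 = 36  → 36 < 42, loop
  ADD #19: R3 = 36 + 2 = 38  → 38 < 42, loop
  ADD #20: R3 = 38 + 2 = 40  → 40 < 42, loop
  ADD #21: R3 = 40 + 2 = 42  → 42 >= 42, exit
Total ADD instructions: 21

21


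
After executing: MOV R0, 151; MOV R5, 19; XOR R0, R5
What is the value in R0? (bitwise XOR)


Register state trace:
  MOV R0, 151  → R0 = 151 (0b10010111)
  MOV R5, 19  → R5 = 19 (0b00010011)
  XOR R0, R5  → R0 = 151 XOR 19 = 132 (0b10000100)
Final: R0 = 132

132


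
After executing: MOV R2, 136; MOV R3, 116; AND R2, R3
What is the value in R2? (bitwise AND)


Register state trace:
  MOV R2, 136  → R2 = 136 (0b10001000)
  MOV R3, 116  → R3 = 116 (0b01110100)
  AND R2, R3  → R2 = 136 AND 116 = 0 (0b00000000)
Final: R2 = 0

0


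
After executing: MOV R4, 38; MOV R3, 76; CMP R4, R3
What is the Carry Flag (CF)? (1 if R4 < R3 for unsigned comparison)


Register state trace:
  MOV R4, 38  → R4 = 38
  MOV R3, 76  → R3 = 76
  CMP R4, R3  → unsigned 38 - 76: borrow occurs
  38 < 76, so CF = 1
CF = 1

1


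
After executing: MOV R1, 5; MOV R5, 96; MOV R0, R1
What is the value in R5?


Register state trace:
  MOV R1, 5  → R1 = 5
  MOV R5, 96  → R5 = 96
  MOV R0, R1  → R0 = 5
Final: R5 = 96

96


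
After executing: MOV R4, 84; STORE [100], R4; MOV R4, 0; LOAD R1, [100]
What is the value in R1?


Register and memory trace:
  MOV R4, 84  → R4 = 84
  STORE [100], R4  → mem[100] = 84
  MOV R4, 0  → R4 = 0
  LOAD R1, [100]  → R1 = mem[100] = 84
Final: R1 = 84

84


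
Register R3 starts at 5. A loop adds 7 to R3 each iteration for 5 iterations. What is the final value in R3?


Starting value: R3 = 5
  Iter 1: R3 = 5 + 7 = 12
  Iter 2: R3 = 12 + 7 = 19
  Iter 3: R3 = 19 + 7 = 26
  Iter 4: R3 = 26 + 7 = 33
  Iter 5: R3 = 33 + 7 = 40
Final: R3 = 40

40


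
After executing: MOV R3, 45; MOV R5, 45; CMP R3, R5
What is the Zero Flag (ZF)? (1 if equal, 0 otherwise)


Register state trace:
  MOV R3, 45  → R3 = 45
  MOV R5, 45  → R5 = 45
  CMP R3, R5  → computes 45 - 45 = 0
  Result is zero, so values are equal
ZF = 1

1


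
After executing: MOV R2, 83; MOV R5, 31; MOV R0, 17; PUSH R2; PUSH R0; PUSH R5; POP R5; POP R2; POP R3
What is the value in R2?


Stack trace (top is rightmost):
  MOV R2, 83  → R2 = 83
  MOV R5, 31  → R5 = 31
  MOV R0, 17  → R0 = 17
  PUSH R2  → stack: [83]
  PUSH R0  → stack: [83, 17]
  PUSH R5  → stack: [83, 17, 31]
  POP R5  → R5 = 31, stack: [83, 17]
  POP R2  → R2 = 17, stack: [83]
  POP R3  → R3 = 83, stack: []
Final: R2 = 17

17


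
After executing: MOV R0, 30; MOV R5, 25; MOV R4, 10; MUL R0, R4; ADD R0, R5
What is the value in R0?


Register state trace:
  MOV R0, 30  → R0 = 30
  MOV R5, 25  → R5 = 25
  MOV R4, 10  → R4 = 10
  MUL R0, R4  → R0 = 30 * 10 = 300
  ADD R0, R5  → R0 = 300 + 25 = 325
Final: R0 = 325

325


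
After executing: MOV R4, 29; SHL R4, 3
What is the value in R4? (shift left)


Register state trace:
  MOV R4, 29  → R4 = 29
  SHL R4, 3  → R4 = 29 << 3 = 29 * 2^3 = 232
Final: R4 = 232

232


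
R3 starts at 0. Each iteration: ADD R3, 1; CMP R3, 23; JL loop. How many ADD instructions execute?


Loop trace (R3 starts at 0, target 23, step 1):
  ADD #1: R3 = 0 + 1 = 1  → 1 < 23, loop
  ADD #2: R3 = 1 + 1 = 2  → 2 < 23, loop
  ADD #3: R3 = 2 + 1 = 3  → 3 < 23, loop
  ADD #4: R3 = 3 + 1 = 4  → 4 < 23, loop
  ADD #5: R3 = 4 + 1 = 5  → 5 < 23, loop
  ADD #6: R3 = 5 + 1 = 6  → 6 < 23, loop
  ADD #7: R3 = 6 + 1 = 7  → 7 < 23, loop
  ADD #8: R3 = 7 + 1 = 8  → 8 < 23, loop
  ADD #9: R3 = 8 + 1 = 9  → 9 < 23, loop
  ADD #10: R3 = 9 + 1 = 10  → 10 < 23, loop
  ADD #11: R3 = 10 + 1 = 11  → 11 < 23, loop
  ADD #12: R3 = 11 + 1 = 12  → 12 < 23, loop
  ADD #13: R3 = 12 + 1 = 13  → 13 < 23, loop
  ADD #14: R3 = 13 + 1 = 14  → 14 < 23, loop
  ADD #15: R3 = 14 + 1 = 15  → 15 < 23, loop
  ADD #16: R3 = 15 + 1 = 16  → 16 < 23, loop
  ADD #17: R3 = 16 + 1 = 17  → 17 < 23, loop
  ADD #18: R3 = 17 + 1 = 18  → 18 < 23, loop
  ADD #19: R3 = 18 + 1 = 19  → 19 < 23, loop
  ADD #20: R3 = 19 + 1 = 20  → 20 < 23, loop
  ADD #21: R3 = 20 + 1 = 21  → 21 < 23, loop
  ADD #22: R3 = 21 + 1 = 22  → 22 < 23, loop
  ADD #23: R3 = 22 + 1 = 23  → 23 >= 23, exit
Total ADD instructions: 23

23


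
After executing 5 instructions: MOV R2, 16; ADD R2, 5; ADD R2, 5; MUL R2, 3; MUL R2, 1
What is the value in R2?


Register state trace:
  MOV R2, 16  → R2 = 16
  ADD R2, 5  → R2 = 16 + 5 = 21
  ADD R2, 5  → R2 = 21 + 5 = 26
  MUL R2, 3  → R2 = 26 * 3 = 78
  MUL R2, 1  → R2 = 78 * 1 = 78
Final: R2 = 78

78


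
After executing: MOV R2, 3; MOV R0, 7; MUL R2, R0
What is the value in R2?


Register state trace:
  MOV R2, 3  → R2 = 3
  MOV R0, 7  → R0 = 7
  MUL R2, R0  → R2 = 3 * 7 = 21
Final: R2 = 21

21


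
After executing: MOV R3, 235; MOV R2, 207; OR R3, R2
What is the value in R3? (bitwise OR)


Register state trace:
  MOV R3, 235  → R3 = 235 (0b11101011)
  MOV R2, 207  → R2 = 207 (0b11001111)
  OR R3, R2   → R3 = 235 OR 207 = 239 (0b11101111)
Final: R3 = 239

239


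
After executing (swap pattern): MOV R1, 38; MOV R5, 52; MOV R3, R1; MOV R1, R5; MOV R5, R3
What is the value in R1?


Register state trace (swap pattern):
  MOV R1, 38  → R1 = 38
  MOV R5, 52  → R5 = 52
  MOV R3, R1  → R3 = 38  (save R1)
  MOV R1, R5  → R1 = 52  (R1 gets R5's value)
  MOV R5, R3  → R5 = 38  (R5 gets saved value)
Final: R1 = 52

52


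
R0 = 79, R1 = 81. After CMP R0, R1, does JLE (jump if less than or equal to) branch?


Trace:
  R0 = 79, R1 = 81
  CMP R0, R1  → compares 79 vs 81
  JLE checks: is 79 less than or equal to 81?
  79 < 81, so condition is true
Branch taken: Yes

Yes


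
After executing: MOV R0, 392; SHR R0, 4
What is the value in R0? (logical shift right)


Register state trace:
  MOV R0, 392  → R0 = 392
  SHR R0, 4  → R0 = 392 >> 4 = 392 // 2^4 = 24
Final: R0 = 24

24


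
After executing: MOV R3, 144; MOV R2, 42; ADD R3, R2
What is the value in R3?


Register state trace:
  MOV R3, 144  → R3 = 144
  MOV R2, 42  → R2 = 42
  ADD R3, R2  → R3 = 144 + 42 = 186
Final: R3 = 186

186


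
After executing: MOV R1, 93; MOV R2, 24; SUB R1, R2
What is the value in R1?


Register state trace:
  MOV R1, 93  → R1 = 93
  MOV R2, 24  → R2 = 24
  SUB R1, R2  → R1 = 93 - 24 = 69
Final: R1 = 69

69


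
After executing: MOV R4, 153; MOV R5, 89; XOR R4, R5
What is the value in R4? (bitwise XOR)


Register state trace:
  MOV R4, 153  → R4 = 153 (0b10011001)
  MOV R5, 89  → R5 = 89 (0b01011001)
  XOR R4, R5  → R4 = 153 XOR 89 = 192 (0b11000000)
Final: R4 = 192

192


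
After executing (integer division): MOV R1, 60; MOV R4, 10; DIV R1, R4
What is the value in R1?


Register state trace:
  MOV R1, 60  → R1 = 60
  MOV R4, 10  → R4 = 10
  DIV R1, R4  → R1 = 60 // 10 = 6
Final: R1 = 6

6


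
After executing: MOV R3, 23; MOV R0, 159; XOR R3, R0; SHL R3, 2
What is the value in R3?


Register state trace:
  MOV R3, 23  → R3 = 23 (0b00010111)
  MOV R0, 159  → R0 = 159 (0b10011111)
  XOR R3, R0  → R3 = 23 XOR 159 = 136 (0b10001000)
  SHL R3, 2  → R3 = 136 << 2 = 544
Final: R3 = 544

544


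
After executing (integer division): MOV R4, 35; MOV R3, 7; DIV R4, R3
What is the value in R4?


Register state trace:
  MOV R4, 35  → R4 = 35
  MOV R3, 7  → R3 = 7
  DIV R4, R3  → R4 = 35 // 7 = 5
Final: R4 = 5

5


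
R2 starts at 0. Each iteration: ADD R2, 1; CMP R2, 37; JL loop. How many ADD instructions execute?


Loop trace (R2 starts at 0, target 37, step 1):
  ADD #1: R2 = 0 + 1 = 1  → 1 < 37, loop
  ADD #2: R2 = 1 + 1 = 2  → 2 < 37, loop
  ADD #3: R2 = 2 + 1 = 3  → 3 < 37, loop
  ADD #4: R2 = 3 + 1 = 4  → 4 < 37, loop
  ADD #5: R2 = 4 + 1 = 5  → 5 < 37, loop
  ADD #6: R2 = 5 + 1 = 6  → 6 < 37, loop
  ADD #7: R2 = 6 + 1 = 7  → 7 < 37, loop
  ADD #8: R2 = 7 + 1 = 8  → 8 < 37, loop
  ADD #9: R2 = 8 + 1 = 9  → 9 < 37, loop
  ADD #10: R2 = 9 + 1 = 10  → 10 < 37, loop
  ADD #11: R2 = 10 + 1 = 11  → 11 < 37, loop
  ADD #12: R2 = 11 + 1 = 12  → 12 < 37, loop
  ADD #13: R2 = 12 + 1 = 13  → 13 < 37, loop
  ADD #14: R2 = 13 + 1 = 14  → 14 < 37, loop
  ADD #15: R2 = 14 + 1 = 15  → 15 < 37, loop
  ADD #16: R2 = 15 + 1 = 16  → 16 < 37, loop
  ADD #17: R2 = 16 + 1 = 17  → 17 < 37, loop
  ADD #18: R2 = 17 + 1 = 18  → 18 < 37, loop
  ADD #19: R2 = 18 + 1 = 19  → 19 < 37, loop
  ADD #20: R2 = 19 + 1 = 20  → 20 < 37, loop
  ADD #21: R2 = 20 + 1 = 21  → 21 < 37, loop
  ADD #22: R2 = 21 + 1 = 22  → 22 < 37, loop
  ADD #23: R2 = 22 + 1 = 23  → 23 < 37, loop
  ADD #24: R2 = 23 + 1 = 24  → 24 < 37, loop
  ADD #25: R2 = 24 + 1 = 25  → 25 < 37, loop
  ADD #26: R2 = 25 + 1 = 26  → 26 < 37, loop
  ADD #27: R2 = 26 + 1 = 27  → 27 < 37, loop
  ADD #28: R2 = 27 + 1 = 28  → 28 < 37, loop
  ADD #29: R2 = 28 + 1 = 29  → 29 < 37, loop
  ADD #30: R2 = 29 + 1 = 30  → 30 < 37, loop
  ADD #31: R2 = 30 + 1 = 31  → 31 < 37, loop
  ADD #32: R2 = 31 + 1 = 32  → 32 < 37, loop
  ADD #33: R2 = 32 + 1 = 33  → 33 < 37, loop
  ADD #34: R2 = 33 + 1 = 34  → 34 < 37, loop
  ADD #35: R2 = 34 + 1 = 35  → 35 < 37, loop
  ADD #36: R2 = 35 + 1 = 36  → 36 < 37, loop
  ADD #37: R2 = 36 + 1 = 37  → 37 >= 37, exit
Total ADD instructions: 37

37


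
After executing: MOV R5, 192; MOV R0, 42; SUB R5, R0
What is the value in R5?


Register state trace:
  MOV R5, 192  → R5 = 192
  MOV R0, 42  → R0 = 42
  SUB R5, R0  → R5 = 192 - 42 = 150
Final: R5 = 150

150


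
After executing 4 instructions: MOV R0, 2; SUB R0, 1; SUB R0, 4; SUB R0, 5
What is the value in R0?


Register state trace:
  MOV R0, 2  → R0 = 2
  SUB R0, 1  → R0 = 2 - 1 = 1
  SUB R0, 4  → R0 = 1 - 4 = -3
  SUB R0, 5  → R0 = -3 - 5 = -8
Final: R0 = -8

-8


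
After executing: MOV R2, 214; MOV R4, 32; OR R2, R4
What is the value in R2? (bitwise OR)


Register state trace:
  MOV R2, 214  → R2 = 214 (0b11010110)
  MOV R4, 32  → R4 = 32 (0b00100000)
  OR R2, R4   → R2 = 214 OR 32 = 246 (0b11110110)
Final: R2 = 246

246


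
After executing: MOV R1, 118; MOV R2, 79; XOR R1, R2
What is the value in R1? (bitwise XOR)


Register state trace:
  MOV R1, 118  → R1 = 118 (0b01110110)
  MOV R2, 79  → R2 = 79 (0b01001111)
  XOR R1, R2  → R1 = 118 XOR 79 = 57 (0b00111001)
Final: R1 = 57

57


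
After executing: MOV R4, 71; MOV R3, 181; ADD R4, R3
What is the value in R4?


Register state trace:
  MOV R4, 71  → R4 = 71
  MOV R3, 181  → R3 = 181
  ADD R4, R3  → R4 = 71 + 181 = 252
Final: R4 = 252

252


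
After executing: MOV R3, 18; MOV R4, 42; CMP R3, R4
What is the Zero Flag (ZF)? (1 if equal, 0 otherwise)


Register state trace:
  MOV R3, 18  → R3 = 18
  MOV R4, 42  → R4 = 42
  CMP R3, R4  → computes 18 - 42 = -24
  Result is nonzero, so values are not equal
ZF = 0

0


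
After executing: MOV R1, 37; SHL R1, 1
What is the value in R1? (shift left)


Register state trace:
  MOV R1, 37  → R1 = 37
  SHL R1, 1  → R1 = 37 << 1 = 37 * 2^1 = 74
Final: R1 = 74

74


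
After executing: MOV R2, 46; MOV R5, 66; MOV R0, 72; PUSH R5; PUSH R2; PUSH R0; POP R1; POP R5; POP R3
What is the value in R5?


Stack trace (top is rightmost):
  MOV R2, 46  → R2 = 46
  MOV R5, 66  → R5 = 66
  MOV R0, 72  → R0 = 72
  PUSH R5  → stack: [66]
  PUSH R2  → stack: [66, 46]
  PUSH R0  → stack: [66, 46, 72]
  POP R1  → R1 = 72, stack: [66, 46]
  POP R5  → R5 = 46, stack: [66]
  POP R3  → R3 = 66, stack: []
Final: R5 = 46

46


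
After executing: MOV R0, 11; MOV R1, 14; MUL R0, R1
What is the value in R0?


Register state trace:
  MOV R0, 11  → R0 = 11
  MOV R1, 14  → R1 = 14
  MUL R0, R1  → R0 = 11 * 14 = 154
Final: R0 = 154

154


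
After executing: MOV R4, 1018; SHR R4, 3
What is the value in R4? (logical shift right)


Register state trace:
  MOV R4, 1018  → R4 = 1018
  SHR R4, 3  → R4 = 1018 >> 3 = 1018 // 2^3 = 127
Final: R4 = 127

127


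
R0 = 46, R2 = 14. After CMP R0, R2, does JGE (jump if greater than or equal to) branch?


Trace:
  R0 = 46, R2 = 14
  CMP R0, R2  → compares 46 vs 14
  JGE checks: is 46 greater than or equal to 14?
  46 > 14, so condition is true
Branch taken: Yes

Yes


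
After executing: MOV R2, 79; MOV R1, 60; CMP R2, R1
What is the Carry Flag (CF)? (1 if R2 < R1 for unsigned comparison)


Register state trace:
  MOV R2, 79  → R2 = 79
  MOV R1, 60  → R1 = 60
  CMP R2, R1  → unsigned 79 - 60: no borrow
  79 >= 60, so CF = 0
CF = 0

0


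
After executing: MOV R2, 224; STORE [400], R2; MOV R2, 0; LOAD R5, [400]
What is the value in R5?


Register and memory trace:
  MOV R2, 224  → R2 = 224
  STORE [400], R2  → mem[400] = 224
  MOV R2, 0  → R2 = 0
  LOAD R5, [400]  → R5 = mem[400] = 224
Final: R5 = 224

224


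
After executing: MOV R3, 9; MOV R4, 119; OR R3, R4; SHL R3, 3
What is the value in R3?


Register state trace:
  MOV R3, 9  → R3 = 9 (0b00001001)
  MOV R4, 119  → R4 = 119 (0b01110111)
  OR R3, R4  → R3 = 9 OR 119 = 127 (0b01111111)
  SHL R3, 3  → R3 = 127 << 3 = 1016
Final: R3 = 1016

1016


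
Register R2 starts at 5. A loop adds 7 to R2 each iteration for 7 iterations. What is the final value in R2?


Starting value: R2 = 5
  Iter 1: R2 = 5 + 7 = 12
  Iter 2: R2 = 12 + 7 = 19
  Iter 3: R2 = 19 + 7 = 26
  Iter 4: R2 = 26 + 7 = 33
  Iter 5: R2 = 33 + 7 = 40
  Iter 6: R2 = 40 + 7 = 47
  Iter 7: R2 = 47 + 7 = 54
Final: R2 = 54

54


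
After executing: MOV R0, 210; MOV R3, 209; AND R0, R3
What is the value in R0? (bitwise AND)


Register state trace:
  MOV R0, 210  → R0 = 210 (0b11010010)
  MOV R3, 209  → R3 = 209 (0b11010001)
  AND R0, R3  → R0 = 210 AND 209 = 208 (0b11010000)
Final: R0 = 208

208


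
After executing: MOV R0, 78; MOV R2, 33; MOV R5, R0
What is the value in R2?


Register state trace:
  MOV R0, 78  → R0 = 78
  MOV R2, 33  → R2 = 33
  MOV R5, R0  → R5 = 78
Final: R2 = 33

33


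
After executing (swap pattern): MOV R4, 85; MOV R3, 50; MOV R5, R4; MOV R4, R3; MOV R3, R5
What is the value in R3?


Register state trace (swap pattern):
  MOV R4, 85  → R4 = 85
  MOV R3, 50  → R3 = 50
  MOV R5, R4  → R5 = 85  (save R4)
  MOV R4, R3  → R4 = 50  (R4 gets R3's value)
  MOV R3, R5  → R3 = 85  (R3 gets saved value)
Final: R3 = 85

85


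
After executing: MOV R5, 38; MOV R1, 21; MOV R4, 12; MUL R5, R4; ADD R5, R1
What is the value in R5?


Register state trace:
  MOV R5, 38  → R5 = 38
  MOV R1, 21  → R1 = 21
  MOV R4, 12  → R4 = 12
  MUL R5, R4  → R5 = 38 * 12 = 456
  ADD R5, R1  → R5 = 456 + 21 = 477
Final: R5 = 477

477


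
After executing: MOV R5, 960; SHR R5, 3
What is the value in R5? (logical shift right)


Register state trace:
  MOV R5, 960  → R5 = 960
  SHR R5, 3  → R5 = 960 >> 3 = 960 // 2^3 = 120
Final: R5 = 120

120


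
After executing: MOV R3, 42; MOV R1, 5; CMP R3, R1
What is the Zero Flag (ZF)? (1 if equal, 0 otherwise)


Register state trace:
  MOV R3, 42  → R3 = 42
  MOV R1, 5  → R1 = 5
  CMP R3, R1  → computes 42 - 5 = 37
  Result is nonzero, so values are not equal
ZF = 0

0


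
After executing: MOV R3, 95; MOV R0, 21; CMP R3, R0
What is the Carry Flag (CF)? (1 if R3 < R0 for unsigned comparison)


Register state trace:
  MOV R3, 95  → R3 = 95
  MOV R0, 21  → R0 = 21
  CMP R3, R0  → unsigned 95 - 21: no borrow
  95 >= 21, so CF = 0
CF = 0

0


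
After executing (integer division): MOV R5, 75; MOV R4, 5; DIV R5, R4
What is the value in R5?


Register state trace:
  MOV R5, 75  → R5 = 75
  MOV R4, 5  → R4 = 5
  DIV R5, R4  → R5 = 75 // 5 = 15
Final: R5 = 15

15


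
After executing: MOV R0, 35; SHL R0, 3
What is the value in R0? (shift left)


Register state trace:
  MOV R0, 35  → R0 = 35
  SHL R0, 3  → R0 = 35 << 3 = 35 * 2^3 = 280
Final: R0 = 280

280


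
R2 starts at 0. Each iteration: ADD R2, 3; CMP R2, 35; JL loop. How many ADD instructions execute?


Loop trace (R2 starts at 0, target 35, step 3):
  ADD #1: R2 = 0 + 3 = 3  → 3 < 35, loop
  ADD #2: R2 = 3 + 3 = 6  → 6 < 35, loop
  ADD #3: R2 = 6 + 3 = 9  → 9 < 35, loop
  ADD #4: R2 = 9 + 3 = 12  → 12 < 35, loop
  ADD #5: R2 = 12 + 3 = 15  → 15 < 35, loop
  ADD #6: R2 = 15 + 3 = 18  → 18 < 35, loop
  ADD #7: R2 = 18 + 3 = 21  → 21 < 35, loop
  ADD #8: R2 = 21 + 3 = 24  → 24 < 35, loop
  ADD #9: R2 = 24 + 3 = 27  → 27 < 35, loop
  ADD #10: R2 = 27 + 3 = 30  → 30 < 35, loop
  ADD #11: R2 = 30 + 3 = 33  → 33 < 35, loop
  ADD #12: R2 = 33 + 3 = 36  → 36 >= 35, exit
Total ADD instructions: 12

12


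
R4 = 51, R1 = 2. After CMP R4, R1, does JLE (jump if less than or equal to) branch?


Trace:
  R4 = 51, R1 = 2
  CMP R4, R1  → compares 51 vs 2
  JLE checks: is 51 less than or equal to 2?
  51 > 2, so condition is false
Branch taken: No

No


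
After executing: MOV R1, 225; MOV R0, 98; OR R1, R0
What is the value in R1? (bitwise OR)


Register state trace:
  MOV R1, 225  → R1 = 225 (0b11100001)
  MOV R0, 98  → R0 = 98 (0b01100010)
  OR R1, R0   → R1 = 225 OR 98 = 227 (0b11100011)
Final: R1 = 227

227


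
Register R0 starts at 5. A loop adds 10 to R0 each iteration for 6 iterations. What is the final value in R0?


Starting value: R0 = 5
  Iter 1: R0 = 5 + 10 = 15
  Iter 2: R0 = 15 + 10 = 25
  Iter 3: R0 = 25 + 10 = 35
  Iter 4: R0 = 35 + 10 = 45
  Iter 5: R0 = 45 + 10 = 55
  Iter 6: R0 = 55 + 10 = 65
Final: R0 = 65

65


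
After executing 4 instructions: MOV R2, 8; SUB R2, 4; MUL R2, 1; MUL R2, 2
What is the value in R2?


Register state trace:
  MOV R2, 8  → R2 = 8
  SUB R2, 4  → R2 = 8 - 4 = 4
  MUL R2, 1  → R2 = 4 * 1 = 4
  MUL R2, 2  → R2 = 4 * 2 = 8
Final: R2 = 8

8


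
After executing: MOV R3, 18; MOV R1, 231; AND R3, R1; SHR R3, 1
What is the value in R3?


Register state trace:
  MOV R3, 18  → R3 = 18 (0b00010010)
  MOV R1, 231  → R1 = 231 (0b11100111)
  AND R3, R1  → R3 = 18 AND 231 = 2 (0b00000010)
  SHR R3, 1  → R3 = 2 >> 1 = 1
Final: R3 = 1

1


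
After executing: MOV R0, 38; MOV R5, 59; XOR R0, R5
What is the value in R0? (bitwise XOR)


Register state trace:
  MOV R0, 38  → R0 = 38 (0b00100110)
  MOV R5, 59  → R5 = 59 (0b00111011)
  XOR R0, R5  → R0 = 38 XOR 59 = 29 (0b00011101)
Final: R0 = 29

29


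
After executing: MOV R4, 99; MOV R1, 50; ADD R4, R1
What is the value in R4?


Register state trace:
  MOV R4, 99  → R4 = 99
  MOV R1, 50  → R1 = 50
  ADD R4, R1  → R4 = 99 + 50 = 149
Final: R4 = 149

149


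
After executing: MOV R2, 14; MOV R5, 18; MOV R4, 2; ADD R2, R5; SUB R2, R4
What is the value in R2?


Register state trace:
  MOV R2, 14  → R2 = 14
  MOV R5, 18  → R5 = 18
  MOV R4, 2  → R4 = 2
  ADD R2, R5  → R2 = 14 + 18 = 32
  SUB R2, R4  → R2 = 32 - 2 = 30
Final: R2 = 30

30


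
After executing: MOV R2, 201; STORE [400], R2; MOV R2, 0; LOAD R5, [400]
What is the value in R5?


Register and memory trace:
  MOV R2, 201  → R2 = 201
  STORE [400], R2  → mem[400] = 201
  MOV R2, 0  → R2 = 0
  LOAD R5, [400]  → R5 = mem[400] = 201
Final: R5 = 201

201


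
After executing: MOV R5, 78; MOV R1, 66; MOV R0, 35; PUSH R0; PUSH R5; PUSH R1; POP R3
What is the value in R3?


Stack trace (top is rightmost):
  MOV R5, 78  → R5 = 78
  MOV R1, 66  → R1 = 66
  MOV R0, 35  → R0 = 35
  PUSH R0  → stack: [35]
  PUSH R5  → stack: [35, 78]
  PUSH R1  → stack: [35, 78, 66]
  POP R3  → R3 = 66, stack: [35, 78]
Final: R3 = 66

66


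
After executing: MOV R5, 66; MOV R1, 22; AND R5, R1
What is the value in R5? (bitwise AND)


Register state trace:
  MOV R5, 66  → R5 = 66 (0b01000010)
  MOV R1, 22  → R1 = 22 (0b00010110)
  AND R5, R1  → R5 = 66 AND 22 = 2 (0b00000010)
Final: R5 = 2

2


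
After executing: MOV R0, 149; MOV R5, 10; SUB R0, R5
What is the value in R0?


Register state trace:
  MOV R0, 149  → R0 = 149
  MOV R5, 10  → R5 = 10
  SUB R0, R5  → R0 = 149 - 10 = 139
Final: R0 = 139

139


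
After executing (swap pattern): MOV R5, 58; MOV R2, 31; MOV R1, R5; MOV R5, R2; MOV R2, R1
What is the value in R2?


Register state trace (swap pattern):
  MOV R5, 58  → R5 = 58
  MOV R2, 31  → R2 = 31
  MOV R1, R5  → R1 = 58  (save R5)
  MOV R5, R2  → R5 = 31  (R5 gets R2's value)
  MOV R2, R1  → R2 = 58  (R2 gets saved value)
Final: R2 = 58

58


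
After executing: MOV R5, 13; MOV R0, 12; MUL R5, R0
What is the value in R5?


Register state trace:
  MOV R5, 13  → R5 = 13
  MOV R0, 12  → R0 = 12
  MUL R5, R0  → R5 = 13 * 12 = 156
Final: R5 = 156

156


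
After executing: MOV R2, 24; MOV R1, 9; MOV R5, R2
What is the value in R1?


Register state trace:
  MOV R2, 24  → R2 = 24
  MOV R1, 9  → R1 = 9
  MOV R5, R2  → R5 = 24
Final: R1 = 9

9


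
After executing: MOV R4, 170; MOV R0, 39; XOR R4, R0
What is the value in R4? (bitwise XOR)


Register state trace:
  MOV R4, 170  → R4 = 170 (0b10101010)
  MOV R0, 39  → R0 = 39 (0b00100111)
  XOR R4, R0  → R4 = 170 XOR 39 = 141 (0b10001101)
Final: R4 = 141

141


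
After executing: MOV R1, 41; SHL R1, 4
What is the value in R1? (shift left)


Register state trace:
  MOV R1, 41  → R1 = 41
  SHL R1, 4  → R1 = 41 << 4 = 41 * 2^4 = 656
Final: R1 = 656

656


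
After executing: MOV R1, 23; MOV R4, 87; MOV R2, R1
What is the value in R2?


Register state trace:
  MOV R1, 23  → R1 = 23
  MOV R4, 87  → R4 = 87
  MOV R2, R1  → R2 = 23
Final: R2 = 23

23


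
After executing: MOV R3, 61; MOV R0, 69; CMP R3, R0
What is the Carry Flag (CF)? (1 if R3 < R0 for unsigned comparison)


Register state trace:
  MOV R3, 61  → R3 = 61
  MOV R0, 69  → R0 = 69
  CMP R3, R0  → unsigned 61 - 69: borrow occurs
  61 < 69, so CF = 1
CF = 1

1


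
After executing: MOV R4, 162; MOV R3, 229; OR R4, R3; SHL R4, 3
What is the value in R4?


Register state trace:
  MOV R4, 162  → R4 = 162 (0b10100010)
  MOV R3, 229  → R3 = 229 (0b11100101)
  OR R4, R3  → R4 = 162 OR 229 = 231 (0b11100111)
  SHL R4, 3  → R4 = 231 << 3 = 1848
Final: R4 = 1848

1848


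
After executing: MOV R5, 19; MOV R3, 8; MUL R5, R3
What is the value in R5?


Register state trace:
  MOV R5, 19  → R5 = 19
  MOV R3, 8  → R3 = 8
  MUL R5, R3  → R5 = 19 * 8 = 152
Final: R5 = 152

152


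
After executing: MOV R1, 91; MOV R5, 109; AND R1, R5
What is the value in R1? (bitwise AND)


Register state trace:
  MOV R1, 91  → R1 = 91 (0b01011011)
  MOV R5, 109  → R5 = 109 (0b01101101)
  AND R1, R5  → R1 = 91 AND 109 = 73 (0b01001001)
Final: R1 = 73

73


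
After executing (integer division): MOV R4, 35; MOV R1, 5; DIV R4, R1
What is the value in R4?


Register state trace:
  MOV R4, 35  → R4 = 35
  MOV R1, 5  → R1 = 5
  DIV R4, R1  → R4 = 35 // 5 = 7
Final: R4 = 7

7


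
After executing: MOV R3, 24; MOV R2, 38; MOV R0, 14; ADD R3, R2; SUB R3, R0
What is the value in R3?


Register state trace:
  MOV R3, 24  → R3 = 24
  MOV R2, 38  → R2 = 38
  MOV R0, 14  → R0 = 14
  ADD R3, R2  → R3 = 24 + 38 = 62
  SUB R3, R0  → R3 = 62 - 14 = 48
Final: R3 = 48

48


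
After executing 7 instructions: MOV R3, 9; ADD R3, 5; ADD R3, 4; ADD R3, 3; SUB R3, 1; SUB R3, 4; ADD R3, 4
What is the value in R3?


Register state trace:
  MOV R3, 9  → R3 = 9
  ADD R3, 5  → R3 = 9 + 5 = 14
  ADD R3, 4  → R3 = 14 + 4 = 18
  ADD R3, 3  → R3 = 18 + 3 = 21
  SUB R3, 1  → R3 = 21 - 1 = 20
  SUB R3, 4  → R3 = 20 - 4 = 16
  ADD R3, 4  → R3 = 16 + 4 = 20
Final: R3 = 20

20
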